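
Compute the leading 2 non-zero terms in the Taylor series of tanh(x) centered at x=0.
-x^3/3 + x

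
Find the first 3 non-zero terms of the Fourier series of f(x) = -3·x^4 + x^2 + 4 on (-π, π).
(-148 + 24·π^2)·cos(x) + (10 - 6·π^2)·cos(2·x) - 3·π^4/5 + π^2/3 + 4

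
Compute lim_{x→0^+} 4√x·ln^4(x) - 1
The product is a 0·∞ indeterminate form at x → 0⁺.
Rewrite the product as 4·ln^4(x) / x^(-1/2) and apply L'Hôpital, or use the standard hierarchy x^(-1/2) ≫ |ln x|^4 as x → 0⁺.
The indeterminate product → 0, so the limit = -1.

Final answer: -1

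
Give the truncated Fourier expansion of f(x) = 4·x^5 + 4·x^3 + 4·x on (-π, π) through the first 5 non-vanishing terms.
(-152·π^2 + 8·π^4 + 920)·sin(x) + (-4·π^4 - 28 + 16·π^2)·sin(2·x) + (-88·π^2/27 + 392/81 + 8·π^4/3)·sin(3·x) + (-2·π^4 - 35/16 + π^2/2)·sin(4·x) + (952/625 + 8·π^2/25 + 8·π^4/5)·sin(5·x)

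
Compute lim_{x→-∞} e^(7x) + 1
Evaluate the dominant behaviour as x → -∞; each term tends to a finite value or vanishes.
Limit = 1.

Final answer: 1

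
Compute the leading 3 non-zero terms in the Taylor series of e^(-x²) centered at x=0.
x^4/2 - x^2 + 1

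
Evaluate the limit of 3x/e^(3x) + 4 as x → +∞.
The quotient is an ∞/∞ indeterminate form as x → +∞.
The exponential denominator e^(3x) dominates the polynomial numerator (e^x ≫ x as x → ∞), so the quotient → 0.
Adding the constant: 0 + 4 = 4. Limit = 4.

Final answer: 4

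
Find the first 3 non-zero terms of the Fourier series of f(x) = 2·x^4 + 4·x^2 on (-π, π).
(80 - 16·π^2)·cos(x) + (-2 + 4·π^2)·cos(2·x) + 4·π^2/3 + 2·π^4/5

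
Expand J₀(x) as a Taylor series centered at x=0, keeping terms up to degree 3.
1 - x^2/4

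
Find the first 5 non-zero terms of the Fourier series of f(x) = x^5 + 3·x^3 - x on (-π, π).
(-34·π^2 + 2·π^4 + 202)·sin(x) + (-π^4 - 2 + 2·π^2)·sin(2·x) + (-82/81 + 14·π^2/27 + 2·π^4/3)·sin(3·x) + (-π^4/2 - 7·π^2/8 + 53/64)·sin(4·x) + (-382/625 + 22·π^2/25 + 2·π^4/5)·sin(5·x)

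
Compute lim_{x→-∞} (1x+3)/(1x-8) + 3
Evaluate the dominant behaviour as x → -∞; each term tends to a finite value or vanishes.
Limit = 4.

Final answer: 4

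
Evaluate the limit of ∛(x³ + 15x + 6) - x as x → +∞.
This is an ∞ − ∞ indeterminate form.
Multiply by (A² + AB + B²)/(A² + AB + B²) where A = ∛(x³+15x + 6), B = x to use A³ − B³ = (A−B)(A²+AB+B²); the x³ terms cancel, leaving (15x + 6)/(A²+AB+B²) with denominator ~ 3x², so the limit is 0.
Limit = 0.

Final answer: 0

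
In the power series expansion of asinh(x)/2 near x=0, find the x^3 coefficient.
Expand to order 3: asinh(x)/2 = -x^3/12 + x/2 + O(x^4).
The coefficient of x^3 is -1/12.

Final answer: -1/12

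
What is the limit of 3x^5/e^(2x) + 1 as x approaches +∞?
The quotient is an ∞/∞ indeterminate form as x → +∞.
The exponential denominator e^(2x) dominates the polynomial numerator (e^x ≫ x^5 as x → ∞), so the quotient → 0.
Adding the constant: 0 + 1 = 1. Limit = 1.

Final answer: 1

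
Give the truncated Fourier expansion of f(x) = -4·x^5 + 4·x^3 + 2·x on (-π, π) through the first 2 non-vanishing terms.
(-1004 - 8·π^4 + 168·π^2)·sin(x) + (-24·π^2 + 34 + 4·π^4)·sin(2·x)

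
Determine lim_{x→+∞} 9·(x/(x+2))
Evaluate the dominant behaviour as x → +∞; each term tends to a finite value or vanishes.
Limit = 9.

Final answer: 9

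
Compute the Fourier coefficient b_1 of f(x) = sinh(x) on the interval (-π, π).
b_1 = (1/π) ∫_{-π}^{π} f(x)·sin(1x) dx.
Evaluate the integral (use parity and integration by parts as needed): b_1 = sinh(π)/π.

Final answer: sinh(π)/π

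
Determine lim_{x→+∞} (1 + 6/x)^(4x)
As x → +∞: write (1 + 6/x)^(4x) = ((1 + 6/x)^x)^4 → (e^6)^4 = e^24.
Limit = e^(24).

Final answer: e^(24)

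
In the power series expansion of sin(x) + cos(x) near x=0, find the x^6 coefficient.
Expand to order 6: sin(x) + cos(x) = -x^6/720 + x^5/120 + x^4/24 - x^3/6 - x^2/2 + x + 1 + O(x^7).
The coefficient of x^6 is -1/720.

Final answer: -1/720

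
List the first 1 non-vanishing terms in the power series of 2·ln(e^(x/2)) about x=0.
x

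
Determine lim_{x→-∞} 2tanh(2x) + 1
Evaluate the dominant behaviour as x → -∞; each term tends to a finite value or vanishes.
Limit = -1.

Final answer: -1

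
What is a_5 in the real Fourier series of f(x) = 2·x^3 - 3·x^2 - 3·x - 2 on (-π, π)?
a_5 = (1/π) ∫_{-π}^{π} f(x)·cos(5x) dx.
Evaluate the integral (use parity and integration by parts as needed): a_5 = 12/25.

Final answer: 12/25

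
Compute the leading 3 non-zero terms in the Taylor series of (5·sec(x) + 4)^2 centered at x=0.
25·x^4 + 45·x^2 + 81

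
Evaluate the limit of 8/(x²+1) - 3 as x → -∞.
Evaluate the dominant behaviour as x → -∞; each term tends to a finite value or vanishes.
Limit = -3.

Final answer: -3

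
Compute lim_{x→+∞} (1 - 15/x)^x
As x → +∞: this is the defining limit (1 - 15/x)^x → e^(-15).
Limit = e^(-15).

Final answer: e^(-15)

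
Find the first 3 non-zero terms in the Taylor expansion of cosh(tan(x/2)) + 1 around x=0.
3·x^4/128 + x^2/8 + 2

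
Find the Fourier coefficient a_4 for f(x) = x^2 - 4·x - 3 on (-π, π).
a_4 = (1/π) ∫_{-π}^{π} f(x)·cos(4x) dx.
Evaluate the integral (use parity and integration by parts as needed): a_4 = 1/4.

Final answer: 1/4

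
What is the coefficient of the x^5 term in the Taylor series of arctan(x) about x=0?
Expand to order 5: arctan(x) = x^5/5 - x^3/3 + x + O(x^6).
The coefficient of x^5 is 1/5.

Final answer: 1/5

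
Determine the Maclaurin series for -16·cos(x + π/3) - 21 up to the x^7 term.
-√(3)·x^7/630 + x^6/90 + √(3)·x^5/15 - x^4/3 - 4·√(3)·x^3/3 + 4·x^2 + 8·√(3)·x - 29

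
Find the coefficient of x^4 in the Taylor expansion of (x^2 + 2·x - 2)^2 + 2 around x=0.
Expand to order 4: (x^2 + 2·x - 2)^2 + 2 = x^4 + 4·x^3 - 8·x + 6 + O(x^5).
The coefficient of x^4 is 1.

Final answer: 1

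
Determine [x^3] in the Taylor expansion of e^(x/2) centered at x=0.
Expand to order 3: e^(x/2) = x^3/48 + x^2/8 + x/2 + 1 + O(x^4).
The coefficient of x^3 is 1/48.

Final answer: 1/48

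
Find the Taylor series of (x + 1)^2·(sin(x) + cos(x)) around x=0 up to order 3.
-x^3/6 + 5·x^2/2 + 3·x + 1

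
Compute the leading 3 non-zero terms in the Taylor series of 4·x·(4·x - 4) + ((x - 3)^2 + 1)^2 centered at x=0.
72·x^2 - 136·x + 100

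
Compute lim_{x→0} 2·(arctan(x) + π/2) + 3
Direct substitution at x = 0 gives 3 + π.

Final answer: 3 + π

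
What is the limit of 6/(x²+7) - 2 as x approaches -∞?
Evaluate the dominant behaviour as x → -∞; each term tends to a finite value or vanishes.
Limit = -2.

Final answer: -2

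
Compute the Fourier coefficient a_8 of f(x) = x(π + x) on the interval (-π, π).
a_8 = (1/π) ∫_{-π}^{π} f(x)·cos(8x) dx.
Evaluate the integral (use parity and integration by parts as needed): a_8 = 1/16.

Final answer: 1/16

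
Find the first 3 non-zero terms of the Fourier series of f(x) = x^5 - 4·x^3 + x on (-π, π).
(-48·π^2 + 2·π^4 + 290)·sin(x) + (-π^4 - 29/2 + 9·π^2)·sin(2·x) + (-112·π^2/27 + 278/81 + 2·π^4/3)·sin(3·x)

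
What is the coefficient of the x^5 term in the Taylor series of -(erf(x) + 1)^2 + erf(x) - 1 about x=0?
Expand to order 5: -(erf(x) + 1)^2 + erf(x) - 1 = -x^5/(5·√(π)) + 8·x^4/(3·π) + 2·x^3/(3·√(π)) - 4·x^2/π - 2·x/√(π) - 2 + O(x^6).
The coefficient of x^5 is -1/(5·√(π)).

Final answer: -1/(5·√(π))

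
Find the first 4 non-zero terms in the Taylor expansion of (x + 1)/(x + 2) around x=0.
x^3/16 - x^2/8 + x/4 + 1/2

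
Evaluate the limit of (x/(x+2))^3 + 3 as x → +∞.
As x → +∞: x/(x+2) = 1/(1 + 2/x) → 1, and the 3rd power of a limit-1 base also → 1; with the additive constant, 1 + 3 = 4.
Limit = 4.

Final answer: 4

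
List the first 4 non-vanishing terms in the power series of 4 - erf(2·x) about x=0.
-32·x^5/(5·√(π)) + 16·x^3/(3·√(π)) - 4·x/√(π) + 4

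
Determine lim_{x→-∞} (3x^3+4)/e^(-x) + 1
The quotient is an ∞/∞ indeterminate form as x → -∞.
Compare growth rates of the dominant terms (exponentials ≫ polynomials ≫ logarithms), or apply L'Hôpital's rule; the quotient → 0.
Adding the constant: 0 + 1 = 1. Limit = 1.

Final answer: 1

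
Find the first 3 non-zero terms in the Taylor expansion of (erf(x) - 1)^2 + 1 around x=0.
4·x^2/π - 4·x/√(π) + 2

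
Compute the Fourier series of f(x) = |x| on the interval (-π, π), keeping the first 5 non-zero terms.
-4·cos(x)/π - 4·cos(3·x)/(9·π) - 4·cos(5·x)/(25·π) - 4·cos(7·x)/(49·π) + π/2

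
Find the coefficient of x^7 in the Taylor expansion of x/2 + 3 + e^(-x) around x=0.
Expand to order 7: x/2 + 3 + e^(-x) = -x^7/5040 + x^6/720 - x^5/120 + x^4/24 - x^3/6 + x^2/2 - x/2 + 4 + O(x^8).
The coefficient of x^7 is -1/5040.

Final answer: -1/5040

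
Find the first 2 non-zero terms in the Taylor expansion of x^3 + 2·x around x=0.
x^3 + 2·x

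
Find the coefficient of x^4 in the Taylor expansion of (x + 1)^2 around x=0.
Expand to order 4: (x + 1)^2 = x^2 + 2·x + 1 + O(x^5).
The coefficient of x^4 is 0.

Final answer: 0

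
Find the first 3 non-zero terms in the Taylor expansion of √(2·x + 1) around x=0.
-x^2/2 + x + 1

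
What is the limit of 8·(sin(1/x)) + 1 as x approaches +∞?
Evaluate the dominant behaviour as x → +∞; each term tends to a finite value or vanishes.
Limit = 1.

Final answer: 1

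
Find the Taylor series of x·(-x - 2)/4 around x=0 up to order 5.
-x^2/4 - x/2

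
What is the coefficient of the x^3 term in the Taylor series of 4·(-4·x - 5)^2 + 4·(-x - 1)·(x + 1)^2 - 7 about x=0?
Expand to order 3: 4·(-4·x - 5)^2 + 4·(-x - 1)·(x + 1)^2 - 7 = -4·x^3 + 52·x^2 + 148·x + 89 + O(x^4).
The coefficient of x^3 is -4.

Final answer: -4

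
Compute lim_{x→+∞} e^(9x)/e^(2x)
This is an ∞/∞ indeterminate form as x → +∞.
Rewrite e^(9x)/e^(2x) = e^((9−2)x) = e^(7x); the exponent coefficient is 7 > 0 so e^(7x) → ∞.
Limit = ∞.

Final answer: ∞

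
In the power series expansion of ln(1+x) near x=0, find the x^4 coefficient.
Expand to order 4: ln(1+x) = -x^4/4 + x^3/3 - x^2/2 + x + O(x^5).
The coefficient of x^4 is -1/4.

Final answer: -1/4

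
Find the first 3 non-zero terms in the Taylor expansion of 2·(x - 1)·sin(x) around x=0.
x^3/3 + 2·x^2 - 2·x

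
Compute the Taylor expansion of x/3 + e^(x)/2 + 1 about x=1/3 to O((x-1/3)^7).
e^(1/3)/2 + 10/9 + (1/3 + e^(1/3)/2)·(x - 1/3) + e^(1/3)·(x - 1/3)^2/4 + e^(1/3)·(x - 1/3)^3/12 + e^(1/3)·(x - 1/3)^4/48 + e^(1/3)·(x - 1/3)^5/240 + e^(1/3)·(x - 1/3)^6/1440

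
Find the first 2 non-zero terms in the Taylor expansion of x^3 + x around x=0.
x^3 + x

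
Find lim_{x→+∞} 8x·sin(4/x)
As x → +∞: let u = 4/x → 0⁺; then 8·x·sin(4/x) = 8·4·sin(u)/u → 8·4·1 = 32.
Limit = 32.

Final answer: 32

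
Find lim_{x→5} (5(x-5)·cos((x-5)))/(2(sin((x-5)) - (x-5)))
Both numerator and denominator → 0 as x → 5; this is a 0/0 indeterminate form.
Expand each to leading order near x = 5: numerator ~ 5·(x - 5), denominator ~ -(x - 5)^3/3.
The limit of the ratio is -∞.

Final answer: -∞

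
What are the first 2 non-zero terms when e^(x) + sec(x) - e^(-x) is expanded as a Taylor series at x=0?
2·x + 1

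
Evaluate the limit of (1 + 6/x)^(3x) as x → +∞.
As x → +∞: write (1 + 6/x)^(3x) = ((1 + 6/x)^x)^3 → (e^6)^3 = e^18.
Limit = e^(18).

Final answer: e^(18)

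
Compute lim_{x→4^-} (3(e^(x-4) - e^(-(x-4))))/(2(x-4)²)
Both numerator and denominator → 0 as x → 4^-; this is a 0/0 indeterminate form.
Expand each to leading order near x = 4: numerator ~ 6·(x - 4), denominator ~ 2·(x - 4)^2.
The limit of the ratio is -∞.

Final answer: -∞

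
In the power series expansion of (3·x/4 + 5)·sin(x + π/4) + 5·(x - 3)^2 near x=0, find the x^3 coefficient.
Expand to order 3: (3·x/4 + 5)·sin(x + π/4) + 5·(x - 3)^2 = -29·√(2)·x^3/48 + x^2·(5 - 7·√(2)/8) + x·(-30 + 23·√(2)/8) + 5·√(2)/2 + 45 + O(x^4).
The coefficient of x^3 is -29·√(2)/48.

Final answer: -29·√(2)/48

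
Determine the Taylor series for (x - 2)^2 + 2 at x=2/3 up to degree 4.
34/9 - 8·(x - 2/3)/3 + (x - 2/3)^2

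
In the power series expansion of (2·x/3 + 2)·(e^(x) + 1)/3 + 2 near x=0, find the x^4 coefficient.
Expand to order 4: (2·x/3 + 2)·(e^(x) + 1)/3 + 2 = 7·x^4/108 + 2·x^3/9 + 5·x^2/9 + 10·x/9 + 10/3 + O(x^5).
The coefficient of x^4 is 7/108.

Final answer: 7/108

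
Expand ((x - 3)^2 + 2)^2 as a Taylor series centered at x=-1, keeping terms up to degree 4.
324 - 288·(x + 1) + 100·(x + 1)^2 - 16·(x + 1)^3 + (x + 1)^4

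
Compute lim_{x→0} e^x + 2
Direct substitution at x = 0 gives 3.

Final answer: 3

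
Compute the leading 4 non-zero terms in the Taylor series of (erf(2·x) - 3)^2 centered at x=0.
32·x^3/√(π) + 16·x^2/π - 24·x/√(π) + 9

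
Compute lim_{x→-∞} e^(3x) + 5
Evaluate the dominant behaviour as x → -∞; each term tends to a finite value or vanishes.
Limit = 5.

Final answer: 5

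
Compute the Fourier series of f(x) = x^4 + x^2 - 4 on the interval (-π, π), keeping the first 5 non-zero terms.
(44 - 8·π^2)·cos(x) + (-2 + 2·π^2)·cos(2·x) + (4/27 - 8·π^2/9)·cos(3·x) + (1/16 + π^2/2)·cos(4·x) - 4 + π^2/3 + π^4/5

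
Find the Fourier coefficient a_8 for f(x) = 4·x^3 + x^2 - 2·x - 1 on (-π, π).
a_8 = (1/π) ∫_{-π}^{π} f(x)·cos(8x) dx.
Evaluate the integral (use parity and integration by parts as needed): a_8 = 1/16.

Final answer: 1/16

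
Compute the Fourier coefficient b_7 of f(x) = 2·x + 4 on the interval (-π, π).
b_7 = (1/π) ∫_{-π}^{π} f(x)·sin(7x) dx.
Evaluate the integral (use parity and integration by parts as needed): b_7 = 4/7.

Final answer: 4/7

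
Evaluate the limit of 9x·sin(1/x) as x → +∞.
As x → +∞: let u = 1/x → 0⁺; then 9·x·sin(1/x) = 9·1·sin(u)/u → 9·1·1 = 9.
Limit = 9.

Final answer: 9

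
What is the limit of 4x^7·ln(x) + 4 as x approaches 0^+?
The product is a 0·∞ indeterminate form at x → 0⁺.
Rewrite the product as 4·ln(x) / x^(-7) and apply L'Hôpital, or use the standard hierarchy x^(-7) ≫ |ln x| as x → 0⁺.
The indeterminate product → 0, so the limit = 4.

Final answer: 4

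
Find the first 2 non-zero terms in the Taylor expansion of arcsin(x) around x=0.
x^3/6 + x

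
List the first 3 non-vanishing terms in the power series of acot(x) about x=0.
x^3/3 - x + π/2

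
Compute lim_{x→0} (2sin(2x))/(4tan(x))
Both numerator and denominator → 0 as x → 0; this is a 0/0 indeterminate form.
Expand each to leading order near x = 0: numerator ~ 4·x, denominator ~ 4·x.
The limit of the ratio is 1.

Final answer: 1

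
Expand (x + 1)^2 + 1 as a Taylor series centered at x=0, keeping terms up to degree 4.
x^2 + 2·x + 2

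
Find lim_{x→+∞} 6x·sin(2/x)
As x → +∞: let u = 2/x → 0⁺; then 6·x·sin(2/x) = 6·2·sin(u)/u → 6·2·1 = 12.
Limit = 12.

Final answer: 12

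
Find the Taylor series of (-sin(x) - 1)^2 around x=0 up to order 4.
-x^4/3 - x^3/3 + x^2 + 2·x + 1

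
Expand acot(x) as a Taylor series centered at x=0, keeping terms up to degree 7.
x^7/7 - x^5/5 + x^3/3 - x + π/2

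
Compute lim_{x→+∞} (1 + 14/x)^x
As x → +∞: this is the defining limit (1 + 14/x)^x → e^14.
Limit = e^(14).

Final answer: e^(14)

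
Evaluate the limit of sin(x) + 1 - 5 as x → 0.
Direct substitution at x = 0 gives -4.

Final answer: -4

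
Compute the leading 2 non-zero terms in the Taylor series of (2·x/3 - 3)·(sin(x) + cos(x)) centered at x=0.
-7·x/3 - 3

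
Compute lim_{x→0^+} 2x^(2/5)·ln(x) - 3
The product is a 0·∞ indeterminate form at x → 0⁺.
Rewrite the product as 2·ln(x) / x^(-2/5) and apply L'Hôpital, or use the standard hierarchy x^(-2/5) ≫ |ln x| as x → 0⁺.
The indeterminate product → 0, so the limit = -3.

Final answer: -3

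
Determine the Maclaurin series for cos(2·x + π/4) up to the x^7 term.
4·√(2)·x^7/315 - 2·√(2)·x^6/45 - 2·√(2)·x^5/15 + √(2)·x^4/3 + 2·√(2)·x^3/3 - √(2)·x^2 - √(2)·x + √(2)/2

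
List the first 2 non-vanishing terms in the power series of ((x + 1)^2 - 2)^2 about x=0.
1 - 4·x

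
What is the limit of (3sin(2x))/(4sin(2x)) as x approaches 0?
Both numerator and denominator → 0 as x → 0; this is a 0/0 indeterminate form.
Expand each to leading order near x = 0: numerator ~ 6·x, denominator ~ 8·x.
The limit of the ratio is 3/4.

Final answer: 3/4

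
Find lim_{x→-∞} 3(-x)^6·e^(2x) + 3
The product is a 0·∞ indeterminate form at x → -∞.
Rewrite the product as 3(-x)^6 / e^(-2x) (an ∞/∞ form) and apply L'Hôpital, or use the standard hierarchy e^(2|x|) ≫ |(-x)^6| as x → -∞.
The indeterminate product → 0, so the limit = 3.

Final answer: 3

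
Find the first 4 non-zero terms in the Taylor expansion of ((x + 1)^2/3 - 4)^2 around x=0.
4·x^3/9 - 2·x^2 - 44·x/9 + 121/9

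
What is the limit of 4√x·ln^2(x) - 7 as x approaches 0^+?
The product is a 0·∞ indeterminate form at x → 0⁺.
Rewrite the product as 4·ln^2(x) / x^(-1/2) and apply L'Hôpital, or use the standard hierarchy x^(-1/2) ≫ |ln x|^2 as x → 0⁺.
The indeterminate product → 0, so the limit = -7.

Final answer: -7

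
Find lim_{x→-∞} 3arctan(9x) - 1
Evaluate the dominant behaviour as x → -∞; each term tends to a finite value or vanishes.
Limit = -3·π/2 - 1.

Final answer: -3·π/2 - 1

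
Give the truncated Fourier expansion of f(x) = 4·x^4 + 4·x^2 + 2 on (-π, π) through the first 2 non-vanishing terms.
(176 - 32·π^2)·cos(x) + 2 + 4·π^2/3 + 4·π^4/5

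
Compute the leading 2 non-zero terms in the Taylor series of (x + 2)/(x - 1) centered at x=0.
-3·x - 2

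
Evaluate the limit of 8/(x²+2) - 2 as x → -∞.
Evaluate the dominant behaviour as x → -∞; each term tends to a finite value or vanishes.
Limit = -2.

Final answer: -2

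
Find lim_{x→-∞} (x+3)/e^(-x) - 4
The quotient is an ∞/∞ indeterminate form as x → -∞.
Compare growth rates of the dominant terms (exponentials ≫ polynomials ≫ logarithms), or apply L'Hôpital's rule; the quotient → 0.
Adding the constant: 0 - 4 = -4. Limit = -4.

Final answer: -4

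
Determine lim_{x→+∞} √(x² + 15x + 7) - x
As x → +∞: multiply by the conjugate to get (15x+7)/(√(x²+15x+7)+x); the denominator ~ 2x, so the limit is 15/2.
Limit = 15/2.

Final answer: 15/2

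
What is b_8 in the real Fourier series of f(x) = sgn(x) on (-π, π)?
b_8 = (1/π) ∫_{-π}^{π} f(x)·sin(8x) dx.
Evaluate the integral (use parity and integration by parts as needed): b_8 = 0.

Final answer: 0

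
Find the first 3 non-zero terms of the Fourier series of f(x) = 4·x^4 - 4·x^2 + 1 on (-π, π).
(208 - 32·π^2)·cos(x) + (-16 + 8·π^2)·cos(2·x) - 4·π^2/3 + 1 + 4·π^4/5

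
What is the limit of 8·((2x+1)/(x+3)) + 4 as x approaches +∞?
Evaluate the dominant behaviour as x → +∞; each term tends to a finite value or vanishes.
Limit = 20.

Final answer: 20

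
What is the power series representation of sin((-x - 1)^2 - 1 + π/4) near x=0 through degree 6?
127·√(2)·x^6/180 + 3·√(2)·x^5/10 - 11·√(2)·x^4/12 - 5·√(2)·x^3/3 - √(2)·x^2/2 + √(2)·x + √(2)/2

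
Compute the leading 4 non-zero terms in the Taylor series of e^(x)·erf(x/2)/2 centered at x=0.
x^4/(24·√(π)) + 5·x^3/(24·√(π)) + x^2/(2·√(π)) + x/(2·√(π))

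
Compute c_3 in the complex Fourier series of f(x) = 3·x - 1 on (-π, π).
Compute the real Fourier coefficients first: a_3 = 0, b_3 = 2.
Then c_3 = (a_3 − i·b_3)/2 = -i.

Final answer: -i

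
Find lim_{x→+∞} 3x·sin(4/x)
As x → +∞: let u = 4/x → 0⁺; then 3·x·sin(4/x) = 3·4·sin(u)/u → 3·4·1 = 12.
Limit = 12.

Final answer: 12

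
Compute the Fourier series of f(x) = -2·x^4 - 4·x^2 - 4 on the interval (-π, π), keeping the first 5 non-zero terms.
(-80 + 16·π^2)·cos(x) + (2 - 4·π^2)·cos(2·x) + (16/27 + 16·π^2/9)·cos(3·x) + (-π^2 - 5/8)·cos(4·x) - 2·π^4/5 - 4·π^2/3 - 4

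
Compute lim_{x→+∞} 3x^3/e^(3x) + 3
The quotient is an ∞/∞ indeterminate form as x → +∞.
The exponential denominator e^(3x) dominates the polynomial numerator (e^x ≫ x^3 as x → ∞), so the quotient → 0.
Adding the constant: 0 + 3 = 3. Limit = 3.

Final answer: 3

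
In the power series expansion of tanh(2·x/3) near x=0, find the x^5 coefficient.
Expand to order 5: tanh(2·x/3) = 64·x^5/3645 - 8·x^3/81 + 2·x/3 + O(x^6).
The coefficient of x^5 is 64/3645.

Final answer: 64/3645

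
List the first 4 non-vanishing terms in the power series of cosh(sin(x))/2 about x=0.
-x^6/480 - x^4/16 + x^2/4 + 1/2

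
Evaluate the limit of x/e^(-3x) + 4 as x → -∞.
The quotient is an ∞/∞ indeterminate form as x → -∞.
Compare growth rates of the dominant terms (exponentials ≫ polynomials ≫ logarithms), or apply L'Hôpital's rule; the quotient → 0.
Adding the constant: 0 + 4 = 4. Limit = 4.

Final answer: 4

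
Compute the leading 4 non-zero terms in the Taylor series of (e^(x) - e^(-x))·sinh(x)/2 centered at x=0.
x^8/315 + 2·x^6/45 + x^4/3 + x^2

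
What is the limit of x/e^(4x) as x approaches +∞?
This is an ∞/∞ indeterminate form as x → +∞.
The exponential denominator e^(4x) dominates the polynomial numerator (e^x ≫ x as x → ∞), so the quotient → 0.
Limit = 0.

Final answer: 0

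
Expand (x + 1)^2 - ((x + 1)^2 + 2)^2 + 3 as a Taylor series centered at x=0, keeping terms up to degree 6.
-x^4 - 4·x^3 - 9·x^2 - 10·x - 5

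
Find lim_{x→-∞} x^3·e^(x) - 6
The product is a 0·∞ indeterminate form at x → -∞.
Rewrite the product as x^3 / e^(-x) (an ∞/∞ form) and apply L'Hôpital, or use the standard hierarchy e^(|x|) ≫ |x^3| as x → -∞.
The indeterminate product → 0, so the limit = -6.

Final answer: -6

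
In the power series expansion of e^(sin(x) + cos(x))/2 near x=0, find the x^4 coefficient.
Expand to order 4: e^(sin(x) + cos(x))/2 = -5·e·x^4/48 - e·x^3/4 + e·x/2 + e/2 + O(x^5).
The coefficient of x^4 is -5·e/48.

Final answer: -5·e/48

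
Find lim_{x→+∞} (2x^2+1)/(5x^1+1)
This is an ∞/∞ indeterminate form as x → +∞.
Divide numerator and denominator by x^2 and let the lower-order terms vanish; the numerator's degree 2 exceeds the denominator's degree 1, so the quotient diverges.
Limit = ∞.

Final answer: ∞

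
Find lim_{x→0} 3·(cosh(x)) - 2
Direct substitution at x = 0 gives 1.

Final answer: 1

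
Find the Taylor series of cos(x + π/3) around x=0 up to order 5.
-√(3)·x^5/240 + x^4/48 + √(3)·x^3/12 - x^2/4 - √(3)·x/2 + 1/2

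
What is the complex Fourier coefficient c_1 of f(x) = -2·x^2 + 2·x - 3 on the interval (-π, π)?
Compute the real Fourier coefficients first: a_1 = 8, b_1 = 4.
Then c_1 = (a_1 − i·b_1)/2 = 4 - 2·i.

Final answer: 4 - 2·i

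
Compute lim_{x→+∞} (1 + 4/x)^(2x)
As x → +∞: write (1 + 4/x)^(2x) = ((1 + 4/x)^x)^2 → (e^4)^2 = e^8.
Limit = e^(8).

Final answer: e^(8)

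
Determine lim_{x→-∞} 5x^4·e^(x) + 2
The product is a 0·∞ indeterminate form at x → -∞.
Rewrite the product as 5x^4 / e^(-x) (an ∞/∞ form) and apply L'Hôpital, or use the standard hierarchy e^(|x|) ≫ |x^4| as x → -∞.
The indeterminate product → 0, so the limit = 2.

Final answer: 2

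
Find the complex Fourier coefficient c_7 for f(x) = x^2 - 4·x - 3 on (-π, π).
Compute the real Fourier coefficients first: a_7 = -4/49, b_7 = -8/7.
Then c_7 = (a_7 − i·b_7)/2 = -2/49 + 4·i/7.

Final answer: -2/49 + 4·i/7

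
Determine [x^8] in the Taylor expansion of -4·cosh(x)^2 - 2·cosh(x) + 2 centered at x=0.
Expand to order 8: -4·cosh(x)^2 - 2·cosh(x) + 2 = -257·x^8/20160 - 13·x^6/72 - 17·x^4/12 - 5·x^2 - 4 + O(x^9).
The coefficient of x^8 is -257/20160.

Final answer: -257/20160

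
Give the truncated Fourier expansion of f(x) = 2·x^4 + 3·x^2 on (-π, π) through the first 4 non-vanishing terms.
(84 - 16·π^2)·cos(x) + (-3 + 4·π^2)·cos(2·x) + (-16·π^2/9 - 4/27)·cos(3·x) + π^2 + 2·π^4/5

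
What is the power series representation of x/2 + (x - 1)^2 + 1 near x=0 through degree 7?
x^2 - 3·x/2 + 2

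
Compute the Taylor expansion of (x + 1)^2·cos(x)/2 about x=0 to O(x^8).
-x^7/720 + 29·x^6/1440 + x^5/24 - 11·x^4/48 - x^3/2 + x^2/4 + x + 1/2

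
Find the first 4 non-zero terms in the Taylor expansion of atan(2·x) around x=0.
-128·x^7/7 + 32·x^5/5 - 8·x^3/3 + 2·x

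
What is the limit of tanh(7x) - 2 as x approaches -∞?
Evaluate the dominant behaviour as x → -∞; each term tends to a finite value or vanishes.
Limit = -3.

Final answer: -3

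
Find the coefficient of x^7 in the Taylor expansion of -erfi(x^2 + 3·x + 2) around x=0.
Expand to order 7: -erfi(x^2 + 3·x + 2) = -884963·x^7·e^(4)/(35·√(π)) - 43293·x^6·e^(4)/(5·√(π)) - 2709·x^5·e^(4)/√(π) - 760·x^4·e^(4)/√(π) - 186·x^3·e^(4)/√(π) - 38·x^2·e^(4)/√(π) - 6·x·e^(4)/√(π) - erfi(2) + O(x^8).
The coefficient of x^7 is -884963·e^(4)/(35·√(π)).

Final answer: -884963·e^(4)/(35·√(π))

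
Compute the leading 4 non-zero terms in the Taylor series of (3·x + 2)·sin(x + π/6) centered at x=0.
x^3·(-3/4 - √(3)/6) + x^2·(-1/2 + 3·√(3)/2) + x·(3/2 + √(3)) + 1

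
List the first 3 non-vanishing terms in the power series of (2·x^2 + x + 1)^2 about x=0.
5·x^2 + 2·x + 1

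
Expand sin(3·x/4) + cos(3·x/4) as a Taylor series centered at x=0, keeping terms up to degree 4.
27·x^4/2048 - 9·x^3/128 - 9·x^2/32 + 3·x/4 + 1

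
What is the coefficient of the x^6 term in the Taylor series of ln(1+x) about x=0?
Expand to order 6: ln(1+x) = -x^6/6 + x^5/5 - x^4/4 + x^3/3 - x^2/2 + x + O(x^7).
The coefficient of x^6 is -1/6.

Final answer: -1/6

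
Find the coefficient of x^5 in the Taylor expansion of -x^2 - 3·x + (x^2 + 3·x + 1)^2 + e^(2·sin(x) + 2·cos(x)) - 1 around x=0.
Expand to order 5: -x^2 - 3·x + (x^2 + 3·x + 1)^2 + e^(2·sin(x) + 2·cos(x)) - 1 = -13·x^5·e^(2)/60 + x^4·(1 - 17·e^(2)/12) + x^3·(6 - e^(2)) + x^2·(e^(2) + 10) + x·(3 + 2·e^(2)) + e^(2) + O(x^6).
The coefficient of x^5 is -13·e^(2)/60.

Final answer: -13·e^(2)/60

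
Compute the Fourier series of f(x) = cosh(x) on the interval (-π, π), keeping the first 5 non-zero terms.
-cos(x)·sinh(π)/π + 2·cos(2·x)·sinh(π)/(5·π) - cos(3·x)·sinh(π)/(5·π) + 2·cos(4·x)·sinh(π)/(17·π) + sinh(π)/π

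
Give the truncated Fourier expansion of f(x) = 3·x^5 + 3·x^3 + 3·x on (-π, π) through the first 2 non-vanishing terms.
(-114·π^2 + 6·π^4 + 690)·sin(x) + (-3·π^4 - 21 + 12·π^2)·sin(2·x)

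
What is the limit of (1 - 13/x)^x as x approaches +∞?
As x → +∞: this is the defining limit (1 - 13/x)^x → e^(-13).
Limit = e^(-13).

Final answer: e^(-13)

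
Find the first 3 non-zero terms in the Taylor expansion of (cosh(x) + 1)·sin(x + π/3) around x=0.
-√(3)·x^2/4 + x + √(3)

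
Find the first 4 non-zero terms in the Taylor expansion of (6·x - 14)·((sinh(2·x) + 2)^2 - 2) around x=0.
-152·x^3/3 - 8·x^2 - 100·x - 28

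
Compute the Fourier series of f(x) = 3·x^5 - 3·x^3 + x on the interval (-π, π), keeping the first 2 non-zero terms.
(-126·π^2 + 6·π^4 + 758)·sin(x) + (-3·π^4 - 28 + 18·π^2)·sin(2·x)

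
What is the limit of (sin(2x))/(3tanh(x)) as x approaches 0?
Both numerator and denominator → 0 as x → 0; this is a 0/0 indeterminate form.
Expand each to leading order near x = 0: numerator ~ 2·x, denominator ~ 3·x.
The limit of the ratio is 2/3.

Final answer: 2/3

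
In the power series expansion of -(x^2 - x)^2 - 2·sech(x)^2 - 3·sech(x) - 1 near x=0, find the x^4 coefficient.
Expand to order 4: -(x^2 - x)^2 - 2·sech(x)^2 - 3·sech(x) - 1 = -71·x^4/24 + 2·x^3 + 5·x^2/2 - 6 + O(x^5).
The coefficient of x^4 is -71/24.

Final answer: -71/24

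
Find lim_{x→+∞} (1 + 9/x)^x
As x → +∞: this is the defining limit (1 + 9/x)^x → e^9.
Limit = e^(9).

Final answer: e^(9)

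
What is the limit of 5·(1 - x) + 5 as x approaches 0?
Direct substitution at x = 0 gives 10.

Final answer: 10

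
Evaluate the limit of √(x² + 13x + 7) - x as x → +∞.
This is an ∞ − ∞ indeterminate form.
Multiply and divide by the conjugate √(x²+13x + 7) + x; the x² terms cancel, leaving (13x + 7)/(√(x²+13x + 7)+x) → 13/2.
Limit = 13/2.

Final answer: 13/2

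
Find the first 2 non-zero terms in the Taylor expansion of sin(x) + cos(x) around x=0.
x + 1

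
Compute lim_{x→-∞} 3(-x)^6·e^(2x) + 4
The product is a 0·∞ indeterminate form at x → -∞.
Rewrite the product as 3(-x)^6 / e^(-2x) (an ∞/∞ form) and apply L'Hôpital, or use the standard hierarchy e^(2|x|) ≫ |(-x)^6| as x → -∞.
The indeterminate product → 0, so the limit = 4.

Final answer: 4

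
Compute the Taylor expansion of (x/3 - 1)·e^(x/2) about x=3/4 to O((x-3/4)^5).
-3·e^(3/8)/4 - e^(3/8)·(x - 3/4)/24 + 7·e^(3/8)·(x - 3/4)^2/96 + 5·e^(3/8)·(x - 3/4)^3/192 + 23·e^(3/8)·(x - 3/4)^4/4608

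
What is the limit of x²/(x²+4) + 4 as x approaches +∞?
Evaluate the dominant behaviour as x → +∞; each term tends to a finite value or vanishes.
Limit = 5.

Final answer: 5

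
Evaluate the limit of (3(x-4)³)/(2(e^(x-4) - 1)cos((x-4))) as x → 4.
Both numerator and denominator → 0 as x → 4; this is a 0/0 indeterminate form.
Expand each to leading order near x = 4: numerator ~ 3·(x - 4)^3, denominator ~ 2·(x - 4).
The limit of the ratio is 0.

Final answer: 0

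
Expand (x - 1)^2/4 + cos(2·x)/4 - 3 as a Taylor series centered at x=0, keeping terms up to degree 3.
-x^2/4 - x/2 - 5/2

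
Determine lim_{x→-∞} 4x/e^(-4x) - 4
The quotient is an ∞/∞ indeterminate form as x → -∞.
Compare growth rates of the dominant terms (exponentials ≫ polynomials ≫ logarithms), or apply L'Hôpital's rule; the quotient → 0.
Adding the constant: 0 - 4 = -4. Limit = -4.

Final answer: -4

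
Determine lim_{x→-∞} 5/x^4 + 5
Evaluate the dominant behaviour as x → -∞; each term tends to a finite value or vanishes.
Limit = 5.

Final answer: 5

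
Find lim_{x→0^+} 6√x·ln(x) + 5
The product is a 0·∞ indeterminate form at x → 0⁺.
Rewrite the product as 6·ln(x) / x^(-1/2) and apply L'Hôpital, or use the standard hierarchy x^(-1/2) ≫ |ln x| as x → 0⁺.
The indeterminate product → 0, so the limit = 5.

Final answer: 5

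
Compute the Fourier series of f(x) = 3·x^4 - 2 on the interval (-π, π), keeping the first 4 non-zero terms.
(144 - 24·π^2)·cos(x) + (-9 + 6·π^2)·cos(2·x) + (16/9 - 8·π^2/3)·cos(3·x) - 2 + 3·π^4/5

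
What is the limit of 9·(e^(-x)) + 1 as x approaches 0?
Direct substitution at x = 0 gives 10.

Final answer: 10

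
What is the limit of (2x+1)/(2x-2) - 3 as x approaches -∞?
Evaluate the dominant behaviour as x → -∞; each term tends to a finite value or vanishes.
Limit = -2.

Final answer: -2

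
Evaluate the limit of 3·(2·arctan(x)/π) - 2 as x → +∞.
Evaluate the dominant behaviour as x → +∞; each term tends to a finite value or vanishes.
Limit = 1.

Final answer: 1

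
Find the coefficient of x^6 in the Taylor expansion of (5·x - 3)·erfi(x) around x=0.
Expand to order 6: (5·x - 3)·erfi(x) = x^6/√(π) - 3·x^5/(5·√(π)) + 10·x^4/(3·√(π)) - 2·x^3/√(π) + 10·x^2/√(π) - 6·x/√(π) + O(x^7).
The coefficient of x^6 is 1/√(π).

Final answer: 1/√(π)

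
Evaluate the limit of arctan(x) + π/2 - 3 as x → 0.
Direct substitution at x = 0 gives -3 + π/2.

Final answer: -3 + π/2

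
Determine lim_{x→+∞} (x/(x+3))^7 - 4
As x → +∞: x/(x+3) = 1/(1 + 3/x) → 1, and the 7th power of a limit-1 base also → 1; with the additive constant, 1 - 4 = -3.
Limit = -3.

Final answer: -3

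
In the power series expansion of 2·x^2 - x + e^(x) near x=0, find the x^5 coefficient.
Expand to order 5: 2·x^2 - x + e^(x) = x^5/120 + x^4/24 + x^3/6 + 5·x^2/2 + 1 + O(x^6).
The coefficient of x^5 is 1/120.

Final answer: 1/120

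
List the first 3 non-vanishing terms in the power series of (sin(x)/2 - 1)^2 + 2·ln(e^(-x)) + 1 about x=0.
x^2/4 - 3·x + 2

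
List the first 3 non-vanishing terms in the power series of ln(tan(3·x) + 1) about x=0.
18·x^3 - 9·x^2/2 + 3·x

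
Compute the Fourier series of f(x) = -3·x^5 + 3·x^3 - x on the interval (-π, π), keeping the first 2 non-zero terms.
(-758 - 6·π^4 + 126·π^2)·sin(x) + (-18·π^2 + 28 + 3·π^4)·sin(2·x)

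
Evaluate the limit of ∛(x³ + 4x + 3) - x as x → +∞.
This is an ∞ − ∞ indeterminate form.
Multiply by (A² + AB + B²)/(A² + AB + B²) where A = ∛(x³+4x + 3), B = x to use A³ − B³ = (A−B)(A²+AB+B²); the x³ terms cancel, leaving (4x + 3)/(A²+AB+B²) with denominator ~ 3x², so the limit is 0.
Limit = 0.

Final answer: 0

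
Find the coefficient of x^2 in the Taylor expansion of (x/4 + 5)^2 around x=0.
Expand to order 2: (x/4 + 5)^2 = x^2/16 + 5·x/2 + 25 + O(x^3).
The coefficient of x^2 is 1/16.

Final answer: 1/16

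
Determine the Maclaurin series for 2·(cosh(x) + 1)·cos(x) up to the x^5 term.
-x^4/4 - x^2 + 4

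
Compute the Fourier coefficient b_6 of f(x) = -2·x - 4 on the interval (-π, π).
b_6 = (1/π) ∫_{-π}^{π} f(x)·sin(6x) dx.
Evaluate the integral (use parity and integration by parts as needed): b_6 = 2/3.

Final answer: 2/3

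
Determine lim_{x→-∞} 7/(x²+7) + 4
Evaluate the dominant behaviour as x → -∞; each term tends to a finite value or vanishes.
Limit = 4.

Final answer: 4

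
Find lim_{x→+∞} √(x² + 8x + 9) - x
As x → +∞: multiply by the conjugate to get (8x+9)/(√(x²+8x+9)+x); the denominator ~ 2x, so the limit is 8/2 = 4.
Limit = 4.

Final answer: 4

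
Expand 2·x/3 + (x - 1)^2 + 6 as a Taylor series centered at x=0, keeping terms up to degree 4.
x^2 - 4·x/3 + 7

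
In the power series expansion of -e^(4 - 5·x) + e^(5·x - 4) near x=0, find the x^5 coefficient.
Expand to order 5: -e^(4 - 5·x) + e^(5·x - 4) = x^5·(625·e^(-4)/24 + 625·e^(4)/24) + x^4·(-625·e^(4)/24 + 625·e^(-4)/24) + x^3·(125·e^(-4)/6 + 125·e^(4)/6) + x^2·(-25·e^(4)/2 + 25·e^(-4)/2) + x·(5·e^(-4) + 5·e^(4)) - e^(4) + e^(-4) + O(x^6).
The coefficient of x^5 is 625·e^(-4)/24 + 625·e^(4)/24.

Final answer: 625·e^(-4)/24 + 625·e^(4)/24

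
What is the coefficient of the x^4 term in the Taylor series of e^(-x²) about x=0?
Expand to order 4: e^(-x²) = x^4/2 - x^2 + 1 + O(x^5).
The coefficient of x^4 is 1/2.

Final answer: 1/2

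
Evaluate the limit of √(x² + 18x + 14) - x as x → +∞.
This is an ∞ − ∞ indeterminate form.
Multiply and divide by the conjugate √(x²+18x + 14) + x; the x² terms cancel, leaving (18x + 14)/(√(x²+18x + 14)+x) → 18/2 = 9.
Limit = 9.

Final answer: 9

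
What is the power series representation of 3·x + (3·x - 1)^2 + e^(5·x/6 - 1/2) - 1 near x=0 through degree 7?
15625·x^7·e^(-1/2)/282175488 + 3125·x^6·e^(-1/2)/6718464 + 625·x^5·e^(-1/2)/186624 + 625·x^4·e^(-1/2)/31104 + 125·x^3·e^(-1/2)/1296 + x^2·(25·e^(-1/2)/72 + 9) + x·(-3 + 5·e^(-1/2)/6) + e^(-1/2)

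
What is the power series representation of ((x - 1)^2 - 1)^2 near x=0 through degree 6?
x^4 - 4·x^3 + 4·x^2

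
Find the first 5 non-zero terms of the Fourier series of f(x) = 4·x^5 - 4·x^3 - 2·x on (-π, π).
(-168·π^2 + 8·π^4 + 1004)·sin(x) + (-4·π^4 - 34 + 24·π^2)·sin(2·x) + (-232·π^2/27 + 356/81 + 8·π^4/3)·sin(3·x) + (-2·π^4 - 11/16 + 9·π^2/2)·sin(4·x) + (-72·π^2/25 - 68/625 + 8·π^4/5)·sin(5·x)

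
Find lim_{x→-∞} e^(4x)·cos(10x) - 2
Evaluate the dominant behaviour as x → -∞; each term tends to a finite value or vanishes.
Limit = -2.

Final answer: -2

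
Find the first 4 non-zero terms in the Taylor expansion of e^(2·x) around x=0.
4·x^3/3 + 2·x^2 + 2·x + 1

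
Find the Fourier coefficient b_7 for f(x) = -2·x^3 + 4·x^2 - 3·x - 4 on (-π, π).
b_7 = (1/π) ∫_{-π}^{π} f(x)·sin(7x) dx.
Evaluate the integral (use parity and integration by parts as needed): b_7 = -4·π^2/7 - 270/343.

Final answer: -4·π^2/7 - 270/343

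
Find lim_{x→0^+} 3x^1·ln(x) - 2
The product is a 0·∞ indeterminate form at x → 0⁺.
Rewrite the product as 3·ln(x) / x^(-1) and apply L'Hôpital, or use the standard hierarchy x^(-1) ≫ |ln x| as x → 0⁺.
The indeterminate product → 0, so the limit = -2.

Final answer: -2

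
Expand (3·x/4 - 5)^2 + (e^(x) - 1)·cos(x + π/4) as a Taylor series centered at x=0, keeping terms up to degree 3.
-5·√(2)·x^3/12 + x^2·(9/16 - √(2)/4) + x·(-15/2 + √(2)/2) + 25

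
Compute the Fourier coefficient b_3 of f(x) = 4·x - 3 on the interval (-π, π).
b_3 = (1/π) ∫_{-π}^{π} f(x)·sin(3x) dx.
Evaluate the integral (use parity and integration by parts as needed): b_3 = 8/3.

Final answer: 8/3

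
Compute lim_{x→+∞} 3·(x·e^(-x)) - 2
Evaluate the dominant behaviour as x → +∞; each term tends to a finite value or vanishes.
Limit = -2.

Final answer: -2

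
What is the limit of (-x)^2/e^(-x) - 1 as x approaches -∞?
The quotient is an ∞/∞ indeterminate form as x → -∞.
Compare growth rates of the dominant terms (exponentials ≫ polynomials ≫ logarithms), or apply L'Hôpital's rule; the quotient → 0.
Adding the constant: 0 - 1 = -1. Limit = -1.

Final answer: -1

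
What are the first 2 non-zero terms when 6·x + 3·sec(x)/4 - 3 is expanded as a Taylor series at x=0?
6·x - 9/4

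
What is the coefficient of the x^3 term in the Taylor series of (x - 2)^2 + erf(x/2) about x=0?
Expand to order 3: (x - 2)^2 + erf(x/2) = -x^3/(12·√(π)) + x^2 + x·(-4 + 1/√(π)) + 4 + O(x^4).
The coefficient of x^3 is -1/(12·√(π)).

Final answer: -1/(12·√(π))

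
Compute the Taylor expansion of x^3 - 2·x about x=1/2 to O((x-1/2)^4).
-7/8 - 5·(x - 1/2)/4 + 3·(x - 1/2)^2/2 + (x - 1/2)^3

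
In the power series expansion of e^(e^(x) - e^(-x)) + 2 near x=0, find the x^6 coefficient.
Expand to order 6: e^(e^(x) - e^(-x)) + 2 = 28·x^6/45 + 19·x^5/20 + 4·x^4/3 + 5·x^3/3 + 2·x^2 + 2·x + 3 + O(x^7).
The coefficient of x^6 is 28/45.

Final answer: 28/45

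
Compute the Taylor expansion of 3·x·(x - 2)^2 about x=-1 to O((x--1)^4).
-27 + 45·(x + 1) - 21·(x + 1)^2 + 3·(x + 1)^3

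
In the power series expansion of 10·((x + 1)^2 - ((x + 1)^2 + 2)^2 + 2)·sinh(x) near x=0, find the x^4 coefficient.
Expand to order 4: 10·((x + 1)^2 - ((x + 1)^2 + 2)^2 + 2)·sinh(x) = -170·x^4/3 - 100·x^3 - 100·x^2 - 60·x + O(x^5).
The coefficient of x^4 is -170/3.

Final answer: -170/3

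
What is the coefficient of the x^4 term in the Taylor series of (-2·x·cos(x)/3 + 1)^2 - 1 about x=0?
Expand to order 4: (-2·x·cos(x)/3 + 1)^2 - 1 = -4·x^4/9 + 2·x^3/3 + 4·x^2/9 - 4·x/3 + O(x^5).
The coefficient of x^4 is -4/9.

Final answer: -4/9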